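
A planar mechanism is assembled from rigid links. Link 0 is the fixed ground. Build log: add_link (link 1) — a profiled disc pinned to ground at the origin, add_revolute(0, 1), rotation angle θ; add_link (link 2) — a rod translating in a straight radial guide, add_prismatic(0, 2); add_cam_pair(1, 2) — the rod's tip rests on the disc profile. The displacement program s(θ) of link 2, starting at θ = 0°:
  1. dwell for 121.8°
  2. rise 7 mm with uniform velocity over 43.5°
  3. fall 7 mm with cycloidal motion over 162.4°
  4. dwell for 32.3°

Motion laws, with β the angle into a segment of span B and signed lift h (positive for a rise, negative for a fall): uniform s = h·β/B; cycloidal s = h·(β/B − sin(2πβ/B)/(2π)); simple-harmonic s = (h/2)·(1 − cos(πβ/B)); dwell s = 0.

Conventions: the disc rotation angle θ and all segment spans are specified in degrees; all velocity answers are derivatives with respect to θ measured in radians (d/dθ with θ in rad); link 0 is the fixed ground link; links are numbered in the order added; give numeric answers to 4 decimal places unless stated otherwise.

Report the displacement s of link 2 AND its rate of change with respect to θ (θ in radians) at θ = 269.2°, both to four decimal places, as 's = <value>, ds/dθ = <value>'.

seg 1 [0°–121.8°] dwell: s stays 0.0000
seg 2 [121.8°–165.3°] uniform, h=7: full span → s += 7 → s = 7.0000
seg 3 [165.3°–327.7°] cycloidal, h=-7: θ=269.2° here. β=103.9, B=162.4. -7·(0.6398 − sin(2π·0.6398)/(2π)) = -5.3359 → s = 1.6641
velocity in seg [165.3°–327.7°] (cycloidal), θ in radians: β = 103.9° = 1.8134 rad, B = 162.4° = 2.8344 rad; ds/dθ = (h/B)(1 − cos(2πβ/B)) = ((-7)/2.8344)(1 − cos(2π·0.6398)) = -4.046506 mm/rad

s = 1.6641, ds/dθ = -4.0465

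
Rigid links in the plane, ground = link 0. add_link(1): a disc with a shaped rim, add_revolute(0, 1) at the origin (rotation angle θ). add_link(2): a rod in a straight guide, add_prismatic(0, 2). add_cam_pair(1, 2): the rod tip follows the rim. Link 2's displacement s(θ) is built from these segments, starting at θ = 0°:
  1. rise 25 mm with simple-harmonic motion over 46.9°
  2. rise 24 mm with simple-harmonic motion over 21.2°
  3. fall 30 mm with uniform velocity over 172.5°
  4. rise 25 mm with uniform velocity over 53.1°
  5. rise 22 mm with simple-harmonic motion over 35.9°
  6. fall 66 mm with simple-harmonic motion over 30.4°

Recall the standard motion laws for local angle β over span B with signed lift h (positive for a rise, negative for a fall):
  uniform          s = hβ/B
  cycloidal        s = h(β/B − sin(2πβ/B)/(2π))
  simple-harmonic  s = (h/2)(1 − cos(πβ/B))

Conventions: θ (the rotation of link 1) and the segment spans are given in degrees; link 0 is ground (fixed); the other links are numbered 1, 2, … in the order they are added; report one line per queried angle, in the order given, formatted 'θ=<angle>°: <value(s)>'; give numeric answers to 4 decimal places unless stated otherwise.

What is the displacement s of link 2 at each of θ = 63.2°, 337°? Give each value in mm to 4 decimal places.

segment 1 (0° to 46.9°, simple-harmonic, h = 25) is passed completely: s = 0.0000 + (25) = 25.0000
θ = 63.2° falls in segment 2 (46.9° to 68.1°, simple-harmonic, h = 24): β = 63.2 − 46.9 = 16.3°, B = 21.2°; Δs = 24/2·(1 − cos(π·0.7689)) = 20.9731; s = 25.0000 + 20.9731 = 45.9731
segment 2 (46.9° to 68.1°, simple-harmonic, h = 24) is passed completely: s = 25.0000 + (24) = 49.0000
segment 3 (68.1° to 240.6°, uniform, h = -30) is passed completely: s = 49.0000 + (-30) = 19.0000
segment 4 (240.6° to 293.7°, uniform, h = 25) is passed completely: s = 19.0000 + (25) = 44.0000
segment 5 (293.7° to 329.6°, simple-harmonic, h = 22) is passed completely: s = 44.0000 + (22) = 66.0000
θ = 337° falls in segment 6 (329.6° to 360°, simple-harmonic, h = -66): β = 337 − 329.6 = 7.4°, B = 30.4°; Δs = -66/2·(1 − cos(π·0.2434)) = -9.1882; s = 66.0000 − 9.1882 = 56.8118

θ=63.2°: 45.9731
θ=337°: 56.8118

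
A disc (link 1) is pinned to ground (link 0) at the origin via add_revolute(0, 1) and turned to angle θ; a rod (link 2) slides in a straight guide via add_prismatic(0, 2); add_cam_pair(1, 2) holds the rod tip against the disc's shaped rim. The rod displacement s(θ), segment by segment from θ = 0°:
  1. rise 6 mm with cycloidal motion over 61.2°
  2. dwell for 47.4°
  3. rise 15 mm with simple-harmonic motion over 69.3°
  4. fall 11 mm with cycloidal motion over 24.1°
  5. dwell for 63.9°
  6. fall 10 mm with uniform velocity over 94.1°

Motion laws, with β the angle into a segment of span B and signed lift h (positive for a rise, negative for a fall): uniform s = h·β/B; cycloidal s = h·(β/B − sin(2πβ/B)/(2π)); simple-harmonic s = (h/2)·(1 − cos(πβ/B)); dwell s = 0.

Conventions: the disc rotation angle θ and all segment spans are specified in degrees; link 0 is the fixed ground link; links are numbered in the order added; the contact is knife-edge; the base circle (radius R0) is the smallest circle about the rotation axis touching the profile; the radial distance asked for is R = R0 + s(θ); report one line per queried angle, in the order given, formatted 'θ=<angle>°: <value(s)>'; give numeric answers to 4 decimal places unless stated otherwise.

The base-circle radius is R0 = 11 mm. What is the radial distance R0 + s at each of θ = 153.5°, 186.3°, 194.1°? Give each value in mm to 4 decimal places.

segment 1 (0° to 61.2°, cycloidal, h = 6) is passed completely: s = 0.0000 + (6) = 6.0000
segment 2 (61.2° to 108.6°, dwell): s unchanged at 6.0000
θ = 153.5° falls in segment 3 (108.6° to 177.9°, simple-harmonic, h = 15): β = 153.5 − 108.6 = 44.9°, B = 69.3°; Δs = 15/2·(1 − cos(π·0.6479)) = 10.8609; s = 6.0000 + 10.8609 = 16.8609
segment 3 (108.6° to 177.9°, simple-harmonic, h = 15) is passed completely: s = 6.0000 + (15) = 21.0000
θ = 186.3° falls in segment 4 (177.9° to 202°, cycloidal, h = -11): β = 186.3 − 177.9 = 8.4°, B = 24.1°; Δs = -11·(0.3485 − sin(2π·0.3485)/(2π)) = -2.4083; s = 21.0000 − 2.4083 = 18.5917
θ = 194.1° falls in segment 4 (177.9° to 202°, cycloidal, h = -11): β = 194.1 − 177.9 = 16.2°, B = 24.1°; Δs = -11·(0.6722 − sin(2π·0.6722)/(2π)) = -8.9399; s = 21.0000 − 8.9399 = 12.0601
θ=153.5°: R = R0 + s = 11 + 16.8609 = 27.8609
θ=186.3°: R = R0 + s = 11 + 18.5917 = 29.5917
θ=194.1°: R = R0 + s = 11 + 12.0601 = 23.0601

θ=153.5°: 27.8609
θ=186.3°: 29.5917
θ=194.1°: 23.0601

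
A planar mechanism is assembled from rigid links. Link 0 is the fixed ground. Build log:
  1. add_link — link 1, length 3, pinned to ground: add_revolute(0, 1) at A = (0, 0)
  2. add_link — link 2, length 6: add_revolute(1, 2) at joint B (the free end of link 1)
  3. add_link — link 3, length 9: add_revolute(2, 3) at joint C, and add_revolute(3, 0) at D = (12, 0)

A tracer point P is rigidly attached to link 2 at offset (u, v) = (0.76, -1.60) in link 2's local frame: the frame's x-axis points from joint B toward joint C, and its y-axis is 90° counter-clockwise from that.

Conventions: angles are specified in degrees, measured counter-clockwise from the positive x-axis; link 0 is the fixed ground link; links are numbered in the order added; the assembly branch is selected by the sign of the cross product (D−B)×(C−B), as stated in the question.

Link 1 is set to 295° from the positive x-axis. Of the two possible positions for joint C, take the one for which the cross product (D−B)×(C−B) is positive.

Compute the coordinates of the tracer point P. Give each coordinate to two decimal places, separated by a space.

A=(0,0), D=(12.00,0)
B = A + 3.00·(cos295°, sin295°) = (1.2679, -2.7189)
|BD| = 11.0712
circle(B,6.00) ∩ circle(D,9.00): a=3.5033, h=4.8710
  candidates: C₊=(3.4676,2.8633) cross=53.928; C₋=(5.8601,-6.5804) cross=-53.928
  branch + wants cross > 0 → take C=(3.4676,2.8633) (cross=53.928)
ex = (C−B)/|BC| = (0.3666,0.9304); ey = (-0.9304,0.3666)
P = B + 0.76·ex + -1.60·ey = (3.0351,-2.5984)

3.04 -2.60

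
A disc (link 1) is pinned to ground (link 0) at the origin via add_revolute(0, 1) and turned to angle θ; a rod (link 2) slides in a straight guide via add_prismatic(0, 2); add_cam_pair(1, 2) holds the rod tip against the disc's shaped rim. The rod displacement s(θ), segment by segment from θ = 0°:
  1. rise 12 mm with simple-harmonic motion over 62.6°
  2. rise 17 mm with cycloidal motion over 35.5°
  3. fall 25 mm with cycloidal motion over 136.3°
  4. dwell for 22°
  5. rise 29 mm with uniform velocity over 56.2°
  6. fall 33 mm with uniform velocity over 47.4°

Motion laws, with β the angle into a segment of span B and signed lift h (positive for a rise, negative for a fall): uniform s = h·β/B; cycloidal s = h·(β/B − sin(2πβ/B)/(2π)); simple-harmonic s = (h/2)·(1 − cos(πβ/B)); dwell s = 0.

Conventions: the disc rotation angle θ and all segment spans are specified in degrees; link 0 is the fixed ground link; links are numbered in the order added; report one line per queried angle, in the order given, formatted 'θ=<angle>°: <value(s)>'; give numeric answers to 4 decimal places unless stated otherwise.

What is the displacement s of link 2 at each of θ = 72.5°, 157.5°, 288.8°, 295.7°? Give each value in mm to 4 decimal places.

segment 1 (0° to 62.6°, simple-harmonic, h = 12) is passed completely: s = 0.0000 + (12) = 12.0000
θ = 72.5° falls in segment 2 (62.6° to 98.1°, cycloidal, h = 17): β = 72.5 − 62.6 = 9.9°, B = 35.5°; Δs = 17·(0.2789 − sin(2π·0.2789)/(2π)) = 2.0796; s = 12.0000 + 2.0796 = 14.0796
segment 2 (62.6° to 98.1°, cycloidal, h = 17) is passed completely: s = 12.0000 + (17) = 29.0000
θ = 157.5° falls in segment 3 (98.1° to 234.4°, cycloidal, h = -25): β = 157.5 − 98.1 = 59.4°, B = 136.3°; Δs = -25·(0.4358 − sin(2π·0.4358)/(2π)) = -9.3333; s = 29.0000 − 9.3333 = 19.6667
segment 3 (98.1° to 234.4°, cycloidal, h = -25) is passed completely: s = 29.0000 + (-25) = 4.0000
segment 4 (234.4° to 256.4°, dwell): s unchanged at 4.0000
θ = 288.8° falls in segment 5 (256.4° to 312.6°, uniform, h = 29): β = 288.8 − 256.4 = 32.4°, B = 56.2°; Δs = 29·32.4/56.2 = 16.7189; s = 4.0000 + 16.7189 = 20.7189
θ = 295.7° falls in segment 5 (256.4° to 312.6°, uniform, h = 29): β = 295.7 − 256.4 = 39.3°, B = 56.2°; Δs = 29·39.3/56.2 = 20.2794; s = 4.0000 + 20.2794 = 24.2794

θ=72.5°: 14.0796
θ=157.5°: 19.6667
θ=288.8°: 20.7189
θ=295.7°: 24.2794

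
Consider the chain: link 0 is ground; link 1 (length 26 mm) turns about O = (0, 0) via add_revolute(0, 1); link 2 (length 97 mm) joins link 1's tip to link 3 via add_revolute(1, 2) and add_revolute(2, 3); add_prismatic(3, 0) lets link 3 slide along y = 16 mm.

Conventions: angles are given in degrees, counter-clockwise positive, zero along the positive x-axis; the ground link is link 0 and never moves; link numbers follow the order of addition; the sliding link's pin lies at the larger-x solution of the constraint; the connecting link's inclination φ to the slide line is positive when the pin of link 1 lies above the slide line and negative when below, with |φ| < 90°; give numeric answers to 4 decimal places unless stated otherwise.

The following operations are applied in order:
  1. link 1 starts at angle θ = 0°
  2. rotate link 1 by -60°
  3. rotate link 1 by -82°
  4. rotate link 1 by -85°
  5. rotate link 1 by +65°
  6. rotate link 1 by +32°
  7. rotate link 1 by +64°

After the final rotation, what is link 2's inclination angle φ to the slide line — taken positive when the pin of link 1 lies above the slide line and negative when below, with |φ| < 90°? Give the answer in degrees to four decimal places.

geometry: r = 26 mm, L = 97 mm, e = 16 mm; θ starts at 0°
rotate link 1 by -60°: θ ← 0° -60° = -60°
rotate link 1 by -82°: θ ← -60° -82° = -142°
rotate link 1 by -85°: θ ← -142° -85° = -227°
rotate link 1 by +65°: θ ← -227° +65° = -162°
rotate link 1 by +32°: θ ← -162° +32° = -130°
rotate link 1 by +64°: θ ← -130° +64° = -66°
h = r sin θ − e = -23.752182 − 16 = -39.752182
sin φ = h / L = -39.752182 / 97 = -0.40981631
φ = arcsin(-0.40981631) = -24.193296°

-24.1933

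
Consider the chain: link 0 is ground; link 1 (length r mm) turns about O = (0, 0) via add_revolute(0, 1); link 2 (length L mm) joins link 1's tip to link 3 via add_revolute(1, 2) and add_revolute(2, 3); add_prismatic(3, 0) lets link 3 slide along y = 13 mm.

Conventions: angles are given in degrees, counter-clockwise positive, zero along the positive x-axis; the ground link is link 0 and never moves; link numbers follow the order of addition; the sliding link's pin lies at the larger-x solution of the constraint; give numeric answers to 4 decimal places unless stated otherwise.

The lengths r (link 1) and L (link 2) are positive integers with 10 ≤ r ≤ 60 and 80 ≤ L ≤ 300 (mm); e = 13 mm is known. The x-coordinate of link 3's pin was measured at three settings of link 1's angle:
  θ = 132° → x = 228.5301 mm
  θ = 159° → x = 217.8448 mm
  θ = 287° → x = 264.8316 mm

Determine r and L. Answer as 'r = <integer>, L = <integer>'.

constraint per measurement: (x − r cos θ)² + (r sin θ − e)² = L²
subtracting the θ₁ and θ₂ equations cancels the r² and L² terms:
r = (x₁² − x₂²) / (2[(x₁cos θ₁ + e sin θ₁) − (x₂cos θ₂ + e sin θ₂)]) = 42.9998 → r = 43
L² = (x₁ − r cos θ₁)² + (r sin θ₁ − e)² = 66563.9883 → L = 258.0000 → L = 258
check at θ₃=287°: x = 264.8316 (printed 264.8316) ✓

r = 43, L = 258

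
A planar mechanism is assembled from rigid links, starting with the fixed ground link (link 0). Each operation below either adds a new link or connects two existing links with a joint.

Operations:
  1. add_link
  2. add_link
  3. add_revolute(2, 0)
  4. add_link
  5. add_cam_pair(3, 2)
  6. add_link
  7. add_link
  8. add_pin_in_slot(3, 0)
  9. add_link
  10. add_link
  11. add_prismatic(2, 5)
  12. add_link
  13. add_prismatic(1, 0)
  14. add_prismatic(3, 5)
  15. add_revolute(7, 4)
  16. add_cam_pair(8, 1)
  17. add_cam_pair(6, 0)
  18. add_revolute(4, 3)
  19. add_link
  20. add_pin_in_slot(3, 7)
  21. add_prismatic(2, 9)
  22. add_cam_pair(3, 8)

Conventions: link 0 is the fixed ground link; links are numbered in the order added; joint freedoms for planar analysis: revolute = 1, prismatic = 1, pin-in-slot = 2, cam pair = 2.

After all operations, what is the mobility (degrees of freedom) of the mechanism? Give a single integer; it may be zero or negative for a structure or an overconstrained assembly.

L=1 J1=0 J2=0
add link → L=2 J1=0 J2=0
add link → L=3 J1=0 J2=0
R@2,0 dof=1 J1 → L=3 J1=1 J2=0
add link → L=4 J1=1 J2=0
C@3,2 dof=2 J2 → L=4 J1=1 J2=1
add link → L=5 J1=1 J2=1
add link → L=6 J1=1 J2=1
PS@3,0 dof=2 J2 → L=6 J1=1 J2=2
add link → L=7 J1=1 J2=2
add link → L=8 J1=1 J2=2
P@2,5 dof=1 J1 → L=8 J1=2 J2=2
add link → L=9 J1=2 J2=2
P@1,0 dof=1 J1 → L=9 J1=3 J2=2
P@3,5 dof=1 J1 → L=9 J1=4 J2=2
R@7,4 dof=1 J1 → L=9 J1=5 J2=2
C@8,1 dof=2 J2 → L=9 J1=5 J2=3
C@6,0 dof=2 J2 → L=9 J1=5 J2=4
R@4,3 dof=1 J1 → L=9 J1=6 J2=4
add link → L=10 J1=6 J2=4
PS@3,7 dof=2 J2 → L=10 J1=6 J2=5
P@2,9 dof=1 J1 → L=10 J1=7 J2=5
C@3,8 dof=2 J2 → L=10 J1=7 J2=6
M=3(L−1)−2J1−J2=3·9−2·7−6=7

M = 7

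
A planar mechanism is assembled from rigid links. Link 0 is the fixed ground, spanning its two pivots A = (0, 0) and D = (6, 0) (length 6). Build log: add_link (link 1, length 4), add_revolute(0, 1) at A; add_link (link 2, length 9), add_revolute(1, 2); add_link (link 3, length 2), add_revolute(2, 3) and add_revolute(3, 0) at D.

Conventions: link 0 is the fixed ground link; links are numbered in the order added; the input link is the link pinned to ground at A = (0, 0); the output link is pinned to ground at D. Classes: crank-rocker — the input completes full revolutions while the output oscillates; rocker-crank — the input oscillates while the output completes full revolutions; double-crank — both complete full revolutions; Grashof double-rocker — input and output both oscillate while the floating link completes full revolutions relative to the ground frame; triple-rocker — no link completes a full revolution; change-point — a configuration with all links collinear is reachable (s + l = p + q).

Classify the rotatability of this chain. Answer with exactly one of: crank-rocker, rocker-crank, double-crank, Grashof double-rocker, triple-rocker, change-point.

lengths: ground=6, input=4, coupler=9, output=2
sorted: s=2 (shortest), l=9 (longest), p+q=10
s + l = 11 vs p + q = 10
s + l > p + q → non-Grashof → no link fully rotates → triple-rocker

triple-rocker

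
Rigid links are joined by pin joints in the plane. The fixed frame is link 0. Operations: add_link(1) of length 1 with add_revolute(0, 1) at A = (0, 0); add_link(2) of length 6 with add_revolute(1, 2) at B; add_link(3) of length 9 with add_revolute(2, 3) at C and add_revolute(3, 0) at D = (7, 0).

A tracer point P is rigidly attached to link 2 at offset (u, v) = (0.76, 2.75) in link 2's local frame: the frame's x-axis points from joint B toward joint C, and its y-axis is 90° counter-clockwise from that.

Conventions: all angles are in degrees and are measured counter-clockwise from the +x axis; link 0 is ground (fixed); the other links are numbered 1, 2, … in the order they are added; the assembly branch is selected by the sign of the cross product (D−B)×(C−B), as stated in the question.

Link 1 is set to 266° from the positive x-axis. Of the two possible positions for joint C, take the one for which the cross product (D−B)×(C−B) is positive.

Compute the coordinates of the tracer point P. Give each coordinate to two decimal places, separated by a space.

A=(0,0), D=(7.00,0)
B = A + 1.00·(cos266°, sin266°) = (-0.0698, -0.9976)
|BD| = 7.1398
circle(B,6.00) ∩ circle(D,9.00): a=0.4185, h=5.9854
  candidates: C₊=(-0.4916,4.9876) cross=42.734; C₋=(1.1810,-6.8658) cross=-42.734
  branch + wants cross > 0 → take C=(-0.4916,4.9876) (cross=42.734)
ex = (C−B)/|BC| = (-0.0703,0.9975); ey = (-0.9975,-0.0703)
P = B + 0.76·ex + 2.75·ey = (-2.8664,-0.4328)

-2.87 -0.43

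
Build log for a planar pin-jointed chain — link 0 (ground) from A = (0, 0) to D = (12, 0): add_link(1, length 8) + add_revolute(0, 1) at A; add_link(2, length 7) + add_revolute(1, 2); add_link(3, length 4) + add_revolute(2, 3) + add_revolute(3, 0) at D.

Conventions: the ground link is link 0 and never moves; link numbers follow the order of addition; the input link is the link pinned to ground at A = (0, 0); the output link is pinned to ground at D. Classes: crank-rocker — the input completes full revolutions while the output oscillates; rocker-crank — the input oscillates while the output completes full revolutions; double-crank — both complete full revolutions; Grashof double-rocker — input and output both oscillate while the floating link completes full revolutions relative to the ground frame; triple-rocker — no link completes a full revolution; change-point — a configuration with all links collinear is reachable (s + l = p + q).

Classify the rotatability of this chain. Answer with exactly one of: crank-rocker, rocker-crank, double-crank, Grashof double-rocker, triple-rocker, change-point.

lengths: ground=12, input=8, coupler=7, output=4
sorted: s=4 (shortest), l=12 (longest), p+q=15
s + l = 16 vs p + q = 15
s + l > p + q → non-Grashof → no link fully rotates → triple-rocker

triple-rocker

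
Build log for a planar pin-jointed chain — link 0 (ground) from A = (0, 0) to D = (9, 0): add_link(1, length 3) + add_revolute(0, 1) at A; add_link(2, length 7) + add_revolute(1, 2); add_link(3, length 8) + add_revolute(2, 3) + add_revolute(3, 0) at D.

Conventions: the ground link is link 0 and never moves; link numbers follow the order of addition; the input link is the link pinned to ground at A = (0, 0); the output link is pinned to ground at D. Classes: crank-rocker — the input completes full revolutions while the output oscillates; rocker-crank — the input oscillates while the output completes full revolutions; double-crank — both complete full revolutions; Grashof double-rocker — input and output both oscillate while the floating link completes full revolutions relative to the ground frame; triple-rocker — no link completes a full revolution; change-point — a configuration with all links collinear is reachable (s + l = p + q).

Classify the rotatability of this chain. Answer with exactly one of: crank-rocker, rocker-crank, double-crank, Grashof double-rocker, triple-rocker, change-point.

lengths: ground=9, input=3, coupler=7, output=8
sorted: s=3 (shortest), l=9 (longest), p+q=15
s + l = 12 vs p + q = 15
s + l < p + q (Grashof) with shortest = input link → crank-rocker

crank-rocker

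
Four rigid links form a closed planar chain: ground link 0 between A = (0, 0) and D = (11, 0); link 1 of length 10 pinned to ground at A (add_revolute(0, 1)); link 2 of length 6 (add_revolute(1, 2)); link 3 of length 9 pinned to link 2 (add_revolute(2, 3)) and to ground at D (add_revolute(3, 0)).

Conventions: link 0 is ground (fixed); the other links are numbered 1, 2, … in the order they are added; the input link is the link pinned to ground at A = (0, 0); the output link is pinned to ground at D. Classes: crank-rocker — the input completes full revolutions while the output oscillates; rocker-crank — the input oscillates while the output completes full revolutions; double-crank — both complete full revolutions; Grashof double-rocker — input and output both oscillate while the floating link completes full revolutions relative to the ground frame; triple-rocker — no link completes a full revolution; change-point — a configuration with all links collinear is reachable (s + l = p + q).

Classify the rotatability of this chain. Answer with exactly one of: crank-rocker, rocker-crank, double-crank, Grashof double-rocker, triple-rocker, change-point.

lengths: ground=11, input=10, coupler=6, output=9
sorted: s=6 (shortest), l=11 (longest), p+q=19
s + l = 17 vs p + q = 19
s + l < p + q (Grashof) with shortest = coupler link → Grashof double-rocker

Grashof double-rocker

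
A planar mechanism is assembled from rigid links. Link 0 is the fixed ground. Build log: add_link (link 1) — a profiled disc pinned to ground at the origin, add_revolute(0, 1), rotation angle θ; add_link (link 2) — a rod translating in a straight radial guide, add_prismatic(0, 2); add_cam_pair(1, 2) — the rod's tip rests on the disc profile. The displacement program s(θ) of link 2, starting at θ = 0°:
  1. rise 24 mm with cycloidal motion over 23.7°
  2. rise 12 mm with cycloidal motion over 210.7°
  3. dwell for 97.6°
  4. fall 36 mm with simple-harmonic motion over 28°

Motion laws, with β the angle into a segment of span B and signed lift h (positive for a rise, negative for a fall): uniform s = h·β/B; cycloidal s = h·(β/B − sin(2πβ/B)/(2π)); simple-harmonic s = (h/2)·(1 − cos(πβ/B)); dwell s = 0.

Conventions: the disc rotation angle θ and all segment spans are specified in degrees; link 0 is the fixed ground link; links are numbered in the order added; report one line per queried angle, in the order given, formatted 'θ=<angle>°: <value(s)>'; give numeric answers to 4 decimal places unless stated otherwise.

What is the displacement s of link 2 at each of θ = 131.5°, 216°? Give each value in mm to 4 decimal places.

seg 1 [0°–23.7°] cycloidal, h=24: full span → s += 24 → s = 24.0000
seg 2 [23.7°–234.4°] cycloidal, h=12: θ=131.5° here. β=107.8, B=210.7. 12·(0.5116 − sin(2π·0.5116)/(2π)) = 6.2789 → s = 30.2789
seg 2 [23.7°–234.4°] cycloidal, h=12: θ=216° here. β=192.3, B=210.7. 12·(0.9127 − sin(2π·0.9127)/(2π)) = 11.9482 → s = 35.9482

θ=131.5°: 30.2789
θ=216°: 35.9482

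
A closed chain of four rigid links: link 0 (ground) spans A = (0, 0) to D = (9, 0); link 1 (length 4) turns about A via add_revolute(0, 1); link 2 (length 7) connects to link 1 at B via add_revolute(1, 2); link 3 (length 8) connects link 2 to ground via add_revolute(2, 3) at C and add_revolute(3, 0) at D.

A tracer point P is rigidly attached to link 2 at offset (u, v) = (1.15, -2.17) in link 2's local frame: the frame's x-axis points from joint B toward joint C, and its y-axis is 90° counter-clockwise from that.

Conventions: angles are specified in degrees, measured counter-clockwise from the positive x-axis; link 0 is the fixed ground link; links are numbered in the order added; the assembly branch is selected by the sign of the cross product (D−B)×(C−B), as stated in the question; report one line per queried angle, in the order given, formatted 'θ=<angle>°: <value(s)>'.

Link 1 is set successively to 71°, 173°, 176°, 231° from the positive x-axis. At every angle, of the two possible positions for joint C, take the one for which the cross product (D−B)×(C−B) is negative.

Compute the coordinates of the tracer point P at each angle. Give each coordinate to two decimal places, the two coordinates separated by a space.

A=(0,0), D=(9.00,0)
θ=71°: B = A + 4.00·(cos71°, sin71°) = (1.3023, 3.7821)
θ=71°: |BD| = 8.5767
θ=71°: circle(B,7.00) ∩ circle(D,8.00): a=3.4139, h=6.1111
θ=71°:   candidates: C₊=(7.0611,7.7615) cross=52.413; C₋=(1.6715,-3.2082) cross=-52.413
θ=71°:   branch - wants cross < 0 → take C=(1.6715,-3.2082) (cross=-52.413)
θ=71°: ex = (C−B)/|BC| = (0.0527,-0.9986); ey = (0.9986,0.0527)
θ=71°: P = B + 1.15·ex + -2.17·ey = (-0.8041,2.5192)
θ=173°: B = A + 4.00·(cos173°, sin173°) = (-3.9702, 0.4875)
θ=173°: |BD| = 12.9793
θ=173°: circle(B,7.00) ∩ circle(D,8.00): a=5.9118, h=3.7484
θ=173°:   candidates: C₊=(2.0783,4.0112) cross=48.651; C₋=(1.7967,-3.4803) cross=-48.651
θ=173°:   branch - wants cross < 0 → take C=(1.7967,-3.4803) (cross=-48.651)
θ=173°: ex = (C−B)/|BC| = (0.8238,-0.5668); ey = (0.5668,0.8238)
θ=173°: P = B + 1.15·ex + -2.17·ey = (-4.2528,-1.9521)
θ=176°: B = A + 4.00·(cos176°, sin176°) = (-3.9903, 0.2790)
θ=176°: |BD| = 12.9933
θ=176°: circle(B,7.00) ∩ circle(D,8.00): a=5.9194, h=3.7364
θ=176°:   candidates: C₊=(2.0080,3.8874) cross=48.548; C₋=(1.8475,-3.5836) cross=-48.548
θ=176°:   branch - wants cross < 0 → take C=(1.8475,-3.5836) (cross=-48.548)
θ=176°: ex = (C−B)/|BC| = (0.8340,-0.5518); ey = (0.5518,0.8340)
θ=176°: P = B + 1.15·ex + -2.17·ey = (-4.2286,-2.1653)
θ=231°: B = A + 4.00·(cos231°, sin231°) = (-2.5173, -3.1086)
θ=231°: |BD| = 11.9294
θ=231°: circle(B,7.00) ∩ circle(D,8.00): a=5.3360, h=4.5307
θ=231°:   candidates: C₊=(1.4538,2.6560) cross=54.048; C₋=(3.8150,-6.0923) cross=-54.048
θ=231°:   branch - wants cross < 0 → take C=(3.8150,-6.0923) (cross=-54.048)
θ=231°: ex = (C−B)/|BC| = (0.9046,-0.4262); ey = (0.4262,0.9046)
θ=231°: P = B + 1.15·ex + -2.17·ey = (-2.4019,-5.5618)

θ=71°: -0.80 2.52
θ=173°: -4.25 -1.95
θ=176°: -4.23 -2.17
θ=231°: -2.40 -5.56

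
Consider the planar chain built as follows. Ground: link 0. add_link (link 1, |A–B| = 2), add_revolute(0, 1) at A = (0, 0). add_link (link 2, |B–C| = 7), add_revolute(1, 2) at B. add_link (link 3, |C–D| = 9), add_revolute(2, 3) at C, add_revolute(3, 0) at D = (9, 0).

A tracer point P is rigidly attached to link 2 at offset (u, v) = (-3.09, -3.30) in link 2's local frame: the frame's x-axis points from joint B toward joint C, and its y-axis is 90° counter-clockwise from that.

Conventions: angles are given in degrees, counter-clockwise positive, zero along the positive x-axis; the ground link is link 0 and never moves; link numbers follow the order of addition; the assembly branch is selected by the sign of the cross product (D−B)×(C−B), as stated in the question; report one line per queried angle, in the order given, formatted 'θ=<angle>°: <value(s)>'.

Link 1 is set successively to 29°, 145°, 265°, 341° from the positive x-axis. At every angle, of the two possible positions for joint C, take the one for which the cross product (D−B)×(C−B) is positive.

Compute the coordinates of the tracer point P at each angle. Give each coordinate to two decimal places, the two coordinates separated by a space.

A=(0,0), D=(9.00,0)
θ=29°: B = A + 2.00·(cos29°, sin29°) = (1.7492, 0.9696)
θ=29°: |BD| = 7.3153
θ=29°: circle(B,7.00) ∩ circle(D,9.00): a=1.4705, h=6.8438
θ=29°:   candidates: C₊=(4.1138,7.5581) cross=50.065; C₋=(2.2996,-6.0087) cross=-50.065
θ=29°:   branch + wants cross > 0 → take C=(4.1138,7.5581) (cross=50.065)
θ=29°: ex = (C−B)/|BC| = (0.3378,0.9412); ey = (-0.9412,0.3378)
θ=29°: P = B + -3.09·ex + -3.30·ey = (3.8115,-3.0535)
θ=145°: B = A + 2.00·(cos145°, sin145°) = (-1.6383, 1.1472)
θ=145°: |BD| = 10.7000
θ=145°: circle(B,7.00) ∩ circle(D,9.00): a=3.8547, h=5.8431
θ=145°:   candidates: C₊=(2.8206,6.5433) cross=62.521; C₋=(1.5677,-5.0755) cross=-62.521
θ=145°:   branch + wants cross > 0 → take C=(2.8206,6.5433) (cross=62.521)
θ=145°: ex = (C−B)/|BC| = (0.6370,0.7709); ey = (-0.7709,0.6370)
θ=145°: P = B + -3.09·ex + -3.30·ey = (-1.0627,-3.3369)
θ=265°: B = A + 2.00·(cos265°, sin265°) = (-0.1743, -1.9924)
θ=265°: |BD| = 9.3882
θ=265°: circle(B,7.00) ∩ circle(D,9.00): a=2.9898, h=6.3294
θ=265°:   candidates: C₊=(1.4041,4.8273) cross=59.421; C₋=(4.0906,-7.5431) cross=-59.421
θ=265°:   branch + wants cross > 0 → take C=(1.4041,4.8273) (cross=59.421)
θ=265°: ex = (C−B)/|BC| = (0.2255,0.9742); ey = (-0.9742,0.2255)
θ=265°: P = B + -3.09·ex + -3.30·ey = (2.3439,-5.7469)
θ=341°: B = A + 2.00·(cos341°, sin341°) = (1.8910, -0.6511)
θ=341°: |BD| = 7.1387
θ=341°: circle(B,7.00) ∩ circle(D,9.00): a=1.3281, h=6.8729
θ=341°:   candidates: C₊=(2.5867,6.3142) cross=49.063; C₋=(3.8405,-7.3742) cross=-49.063
θ=341°:   branch + wants cross > 0 → take C=(2.5867,6.3142) (cross=49.063)
θ=341°: ex = (C−B)/|BC| = (0.0994,0.9950); ey = (-0.9950,0.0994)
θ=341°: P = B + -3.09·ex + -3.30·ey = (4.8676,-4.0538)

θ=29°: 3.81 -3.05
θ=145°: -1.06 -3.34
θ=265°: 2.34 -5.75
θ=341°: 4.87 -4.05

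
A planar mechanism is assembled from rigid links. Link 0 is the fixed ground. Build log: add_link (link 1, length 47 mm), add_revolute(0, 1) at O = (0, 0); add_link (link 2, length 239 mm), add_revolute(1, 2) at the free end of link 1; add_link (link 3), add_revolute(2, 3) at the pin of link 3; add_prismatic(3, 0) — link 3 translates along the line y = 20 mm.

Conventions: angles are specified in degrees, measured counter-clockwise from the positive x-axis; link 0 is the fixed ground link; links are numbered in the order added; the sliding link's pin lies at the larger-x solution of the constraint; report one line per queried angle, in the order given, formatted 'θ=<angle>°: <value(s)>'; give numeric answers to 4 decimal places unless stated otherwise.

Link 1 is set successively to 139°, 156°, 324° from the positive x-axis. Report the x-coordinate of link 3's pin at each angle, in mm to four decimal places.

geometry: r = 47 mm, L = 239 mm, e = 20 mm
θ=139°: crank pin P = (r cos θ, r sin θ) = (-35.471350, 30.834774)
θ=139°: h = r sin θ − e = 30.834774 − 20 = 10.834774
θ=139°: x = r cos θ + √(L² − h²) = -35.471350 + 238.754283 = 203.282933
θ=156°: crank pin P = (r cos θ, r sin θ) = (-42.936637, 19.116622)
θ=156°: h = r sin θ − e = 19.116622 − 20 = -0.883378
θ=156°: x = r cos θ + √(L² − h²) = -42.936637 + 238.998367 = 196.061731
θ=324°: crank pin P = (r cos θ, r sin θ) = (38.023799, -27.625907)
θ=324°: h = r sin θ − e = -27.625907 − 20 = -47.625907
θ=324°: x = r cos θ + √(L² − h²) = 38.023799 + 234.206689 = 272.230487

θ=139°: 203.2829
θ=156°: 196.0617
θ=324°: 272.2305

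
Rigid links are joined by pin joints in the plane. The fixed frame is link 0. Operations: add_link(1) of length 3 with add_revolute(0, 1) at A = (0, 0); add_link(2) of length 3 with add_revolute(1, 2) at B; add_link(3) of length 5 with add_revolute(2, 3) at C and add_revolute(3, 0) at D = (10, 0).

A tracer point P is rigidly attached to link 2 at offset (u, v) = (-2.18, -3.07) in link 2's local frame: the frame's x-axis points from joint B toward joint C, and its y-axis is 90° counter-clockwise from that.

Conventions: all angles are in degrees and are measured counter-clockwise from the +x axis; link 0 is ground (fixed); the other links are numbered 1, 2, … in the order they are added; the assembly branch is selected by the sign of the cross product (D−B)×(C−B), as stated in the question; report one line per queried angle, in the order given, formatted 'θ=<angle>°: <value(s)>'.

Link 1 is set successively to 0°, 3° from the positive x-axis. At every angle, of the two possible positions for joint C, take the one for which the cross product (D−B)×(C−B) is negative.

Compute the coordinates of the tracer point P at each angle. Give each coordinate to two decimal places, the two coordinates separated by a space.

A=(0,0), D=(10.00,0)
θ=0°: B = A + 3.00·(cos0°, sin0°) = (3.0000, 0.0000)
θ=0°: |BD| = 7.0000
θ=0°: circle(B,3.00) ∩ circle(D,5.00): a=2.3571, h=1.8558
θ=0°:   candidates: C₊=(5.3571,1.8558) cross=12.990; C₋=(5.3571,-1.8558) cross=-12.990
θ=0°:   branch - wants cross < 0 → take C=(5.3571,-1.8558) (cross=-12.990)
θ=0°: ex = (C−B)/|BC| = (0.7857,-0.6186); ey = (0.6186,0.7857)
θ=0°: P = B + -2.18·ex + -3.07·ey = (-0.6119,-1.0636)
θ=3°: B = A + 3.00·(cos3°, sin3°) = (2.9959, 0.1570)
θ=3°: |BD| = 7.0059
θ=3°: circle(B,3.00) ∩ circle(D,5.00): a=2.3610, h=1.8508
θ=3°:   candidates: C₊=(5.3978,1.9544) cross=12.967; C₋=(5.3149,-1.7463) cross=-12.967
θ=3°:   branch - wants cross < 0 → take C=(5.3149,-1.7463) (cross=-12.967)
θ=3°: ex = (C−B)/|BC| = (0.7730,-0.6344); ey = (0.6344,0.7730)
θ=3°: P = B + -2.18·ex + -3.07·ey = (-0.6369,-0.8330)

θ=0°: -0.61 -1.06
θ=3°: -0.64 -0.83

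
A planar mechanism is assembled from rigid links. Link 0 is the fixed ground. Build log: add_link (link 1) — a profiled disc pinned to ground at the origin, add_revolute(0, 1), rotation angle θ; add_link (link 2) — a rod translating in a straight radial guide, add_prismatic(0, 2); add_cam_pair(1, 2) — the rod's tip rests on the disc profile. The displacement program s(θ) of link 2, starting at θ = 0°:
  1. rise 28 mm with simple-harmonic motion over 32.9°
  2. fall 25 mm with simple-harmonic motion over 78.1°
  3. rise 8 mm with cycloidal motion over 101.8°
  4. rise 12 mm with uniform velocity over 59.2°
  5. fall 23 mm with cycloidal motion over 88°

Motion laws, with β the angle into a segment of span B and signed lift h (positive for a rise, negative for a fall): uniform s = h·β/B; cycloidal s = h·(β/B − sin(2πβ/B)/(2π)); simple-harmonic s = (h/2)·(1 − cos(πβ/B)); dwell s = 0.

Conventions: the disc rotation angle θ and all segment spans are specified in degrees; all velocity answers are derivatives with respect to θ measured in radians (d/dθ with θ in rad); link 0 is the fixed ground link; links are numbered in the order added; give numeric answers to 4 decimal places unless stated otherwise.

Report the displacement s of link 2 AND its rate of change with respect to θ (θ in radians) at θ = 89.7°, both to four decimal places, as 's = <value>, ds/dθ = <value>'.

seg 1 [0°–32.9°] simple-harmonic, h=28: full span → s += 28 → s = 28.0000
seg 2 [32.9°–111°] simple-harmonic, h=-25: θ=89.7° here. β=56.8, B=78.1. -25/2·(1 − cos(π·0.7273)) = -20.6858 → s = 7.3142
velocity in seg [32.9°–111°] (simple-harmonic), θ in radians: β = 56.8° = 0.9913 rad, B = 78.1° = 1.3631 rad; ds/dθ = (πh/(2B)) sin(πβ/B) = (π·(-25)/(2·1.3631)) sin(π·0.7273) = -21.772555 mm/rad

s = 7.3142, ds/dθ = -21.7726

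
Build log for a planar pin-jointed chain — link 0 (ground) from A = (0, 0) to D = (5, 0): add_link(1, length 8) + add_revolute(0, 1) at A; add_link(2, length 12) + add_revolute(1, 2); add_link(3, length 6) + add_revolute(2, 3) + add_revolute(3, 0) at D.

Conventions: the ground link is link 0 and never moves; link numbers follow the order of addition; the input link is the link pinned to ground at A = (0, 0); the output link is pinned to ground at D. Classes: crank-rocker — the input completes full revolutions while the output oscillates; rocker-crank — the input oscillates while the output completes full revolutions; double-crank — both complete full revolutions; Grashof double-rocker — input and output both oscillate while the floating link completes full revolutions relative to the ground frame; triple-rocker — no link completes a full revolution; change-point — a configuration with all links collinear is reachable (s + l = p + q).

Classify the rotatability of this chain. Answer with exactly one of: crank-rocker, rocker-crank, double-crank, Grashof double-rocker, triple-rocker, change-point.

lengths: ground=5, input=8, coupler=12, output=6
sorted: s=5 (shortest), l=12 (longest), p+q=14
s + l = 17 vs p + q = 14
s + l > p + q → non-Grashof → no link fully rotates → triple-rocker

triple-rocker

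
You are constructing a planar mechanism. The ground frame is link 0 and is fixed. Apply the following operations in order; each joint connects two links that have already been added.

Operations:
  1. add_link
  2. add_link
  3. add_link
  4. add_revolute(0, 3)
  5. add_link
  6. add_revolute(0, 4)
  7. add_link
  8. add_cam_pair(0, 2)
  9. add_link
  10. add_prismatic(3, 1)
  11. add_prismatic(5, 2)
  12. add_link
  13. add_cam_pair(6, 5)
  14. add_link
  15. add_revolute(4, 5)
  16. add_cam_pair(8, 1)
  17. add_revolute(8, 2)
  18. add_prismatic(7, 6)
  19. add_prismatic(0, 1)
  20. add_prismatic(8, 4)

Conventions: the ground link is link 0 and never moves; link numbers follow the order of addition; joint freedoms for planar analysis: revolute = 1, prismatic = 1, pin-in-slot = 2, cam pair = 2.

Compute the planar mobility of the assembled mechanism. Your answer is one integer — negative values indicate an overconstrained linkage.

link 0 = ground. State L|J1|J2 = 1|0|0
+link1  2|0|0
+link2  3|0|0
+link3  4|0|0
R(0,3) f=1→J1  4|1|0
+link4  5|1|0
R(0,4) f=1→J1  5|2|0
+link5  6|2|0
C(0,2) f=2→J2  6|2|1
+link6  7|2|1
P(3,1) f=1→J1  7|3|1
P(5,2) f=1→J1  7|4|1
+link7  8|4|1
C(6,5) f=2→J2  8|4|2
+link8  9|4|2
R(4,5) f=1→J1  9|5|2
C(8,1) f=2→J2  9|5|3
R(8,2) f=1→J1  9|6|3
P(7,6) f=1→J1  9|7|3
P(0,1) f=1→J1  9|8|3
P(8,4) f=1→J1  9|9|3
M = 3(9−1)−2·9−3 = 24−18−3 = 3

M = 3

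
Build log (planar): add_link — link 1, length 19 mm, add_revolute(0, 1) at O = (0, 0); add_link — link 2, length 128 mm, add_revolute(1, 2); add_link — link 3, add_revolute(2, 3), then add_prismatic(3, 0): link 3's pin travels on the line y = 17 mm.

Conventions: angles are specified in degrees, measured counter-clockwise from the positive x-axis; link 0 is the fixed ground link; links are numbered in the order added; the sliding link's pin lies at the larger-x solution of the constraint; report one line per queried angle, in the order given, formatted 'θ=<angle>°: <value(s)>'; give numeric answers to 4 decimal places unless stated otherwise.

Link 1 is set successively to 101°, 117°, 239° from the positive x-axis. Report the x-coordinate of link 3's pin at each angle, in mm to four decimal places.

geometry: r = 19 mm, L = 128 mm, e = 17 mm
θ=101°: crank pin P = (r cos θ, r sin θ) = (-3.625371, 18.650916)
θ=101°: h = r sin θ − e = 18.650916 − 17 = 1.650916
θ=101°: x = r cos θ + √(L² − h²) = -3.625371 + 127.989353 = 124.363982
θ=117°: crank pin P = (r cos θ, r sin θ) = (-8.625819, 16.929124)
θ=117°: h = r sin θ − e = 16.929124 − 17 = -0.070876
θ=117°: x = r cos θ + √(L² − h²) = -8.625819 + 127.999980 = 119.374161
θ=239°: crank pin P = (r cos θ, r sin θ) = (-9.785723, -16.286179)
θ=239°: h = r sin θ − e = -16.286179 − 17 = -33.286179
θ=239°: x = r cos θ + √(L² − h²) = -9.785723 + 123.596239 = 113.810516

θ=101°: 124.3640
θ=117°: 119.3742
θ=239°: 113.8105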